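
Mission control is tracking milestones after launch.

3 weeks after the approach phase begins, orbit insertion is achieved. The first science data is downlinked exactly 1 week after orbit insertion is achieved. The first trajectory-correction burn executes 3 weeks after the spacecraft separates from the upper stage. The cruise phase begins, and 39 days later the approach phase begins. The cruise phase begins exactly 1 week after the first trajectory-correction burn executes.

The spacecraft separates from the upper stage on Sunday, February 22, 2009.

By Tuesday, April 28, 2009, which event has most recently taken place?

The spacecraft separates from the upper stage: Feb 22, 2009.
The first trajectory-correction burn executes: Feb 22, 2009 + 3 weeks = Mar 15, 2009.
The cruise phase begins: Mar 15, 2009 + 1 week = Mar 22, 2009.
The approach phase begins: Mar 22, 2009 + 39 days = Apr 30, 2009.
Orbit insertion is achieved: Apr 30, 2009 + 3 weeks = May 21, 2009.
The first science data is downlinked: May 21, 2009 + 1 week = May 28, 2009.
Apr 28, 2009 falls between when the cruise phase begins (Mar 22, 2009) and when the approach phase begins (Apr 30, 2009).

The cruise phase begins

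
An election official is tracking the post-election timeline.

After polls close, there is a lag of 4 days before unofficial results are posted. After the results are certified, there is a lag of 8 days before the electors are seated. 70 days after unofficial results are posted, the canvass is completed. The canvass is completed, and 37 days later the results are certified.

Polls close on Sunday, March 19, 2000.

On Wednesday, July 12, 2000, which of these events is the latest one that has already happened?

The results are certified

Polls close: Mar 19, 2000.
Unofficial results are posted: Mar 19, 2000 + 4 days = Mar 23, 2000.
The canvass is completed: Mar 23, 2000 + 70 days = Jun 1, 2000.
The results are certified: Jun 1, 2000 + 37 days = Jul 8, 2000.
The electors are seated: Jul 8, 2000 + 8 days = Jul 16, 2000.
Jul 12, 2000 falls between when the results are certified (Jul 8, 2000) and when the electors are seated (Jul 16, 2000).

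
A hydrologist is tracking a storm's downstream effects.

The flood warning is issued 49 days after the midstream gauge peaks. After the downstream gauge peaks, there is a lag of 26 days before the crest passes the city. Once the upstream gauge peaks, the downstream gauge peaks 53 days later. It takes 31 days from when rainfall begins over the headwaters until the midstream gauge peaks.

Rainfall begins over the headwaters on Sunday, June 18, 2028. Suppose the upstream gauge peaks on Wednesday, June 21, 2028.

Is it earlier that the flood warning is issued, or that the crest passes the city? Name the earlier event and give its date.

The flood warning is issued — Wednesday, September 6, 2028

Rainfall begins over the headwaters: Jun 18, 2028.
The midstream gauge peaks: Jun 18, 2028 + 31 days = Jul 19, 2028.
The flood warning is issued: Jul 19, 2028 + 49 days = Sep 6, 2028.
The upstream gauge peaks: Jun 21, 2028.
The downstream gauge peaks: Jun 21, 2028 + 53 days = Aug 13, 2028.
The crest passes the city: Aug 13, 2028 + 26 days = Sep 8, 2028.
Comparing: the flood warning is issued on Sep 6, 2028 vs the crest passes the city on Sep 8, 2028. Earlier: the flood warning is issued.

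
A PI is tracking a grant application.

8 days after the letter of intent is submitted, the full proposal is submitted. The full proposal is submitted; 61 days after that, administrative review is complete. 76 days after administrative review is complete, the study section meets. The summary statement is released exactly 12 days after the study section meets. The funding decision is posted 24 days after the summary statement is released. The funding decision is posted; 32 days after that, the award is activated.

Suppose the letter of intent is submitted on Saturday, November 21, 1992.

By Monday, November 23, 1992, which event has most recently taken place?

The letter of intent is submitted

The letter of intent is submitted: Nov 21, 1992.
The full proposal is submitted: Nov 21, 1992 + 8 days = Nov 29, 1992.
Administrative review is complete: Nov 29, 1992 + 61 days = Jan 29, 1993.
The study section meets: Jan 29, 1993 + 76 days = Apr 15, 1993.
The summary statement is released: Apr 15, 1993 + 12 days = Apr 27, 1993.
The funding decision is posted: Apr 27, 1993 + 24 days = May 21, 1993.
The award is activated: May 21, 1993 + 32 days = Jun 22, 1993.
Nov 23, 1992 falls between when the letter of intent is submitted (Nov 21, 1992) and when the full proposal is submitted (Nov 29, 1992).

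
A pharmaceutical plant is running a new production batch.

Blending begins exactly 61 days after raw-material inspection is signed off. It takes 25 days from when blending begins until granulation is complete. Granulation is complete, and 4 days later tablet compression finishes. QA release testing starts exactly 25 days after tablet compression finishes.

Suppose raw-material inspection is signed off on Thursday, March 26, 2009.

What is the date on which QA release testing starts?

Sunday, July 19, 2009

Raw-material inspection is signed off: Mar 26, 2009.
Blending begins: Mar 26, 2009 + 61 days = May 26, 2009.
Granulation is complete: May 26, 2009 + 25 days = Jun 20, 2009.
Tablet compression finishes: Jun 20, 2009 + 4 days = Jun 24, 2009.
QA release testing starts: Jun 24, 2009 + 25 days = Jul 19, 2009.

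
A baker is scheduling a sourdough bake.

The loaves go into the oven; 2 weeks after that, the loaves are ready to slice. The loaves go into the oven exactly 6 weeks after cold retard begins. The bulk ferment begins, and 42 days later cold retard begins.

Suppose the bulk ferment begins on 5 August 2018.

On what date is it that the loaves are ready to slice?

The bulk ferment begins: Aug 5, 2018.
Cold retard begins: Aug 5, 2018 + 42 days = Sep 16, 2018.
The loaves go into the oven: Sep 16, 2018 + 6 weeks = Oct 28, 2018.
The loaves are ready to slice: Oct 28, 2018 + 2 weeks = Nov 11, 2018.

11 November 2018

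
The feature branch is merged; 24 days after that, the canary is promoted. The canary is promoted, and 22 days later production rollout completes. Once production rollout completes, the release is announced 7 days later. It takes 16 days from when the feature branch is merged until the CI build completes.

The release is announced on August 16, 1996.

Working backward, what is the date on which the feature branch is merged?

June 24, 1996

The release is announced: Aug 16, 1996.
Production rollout completes: Aug 16, 1996 − 7 days = Aug 9, 1996.
The canary is promoted: Aug 9, 1996 − 22 days = Jul 18, 1996.
The feature branch is merged: Jul 18, 1996 − 24 days = Jun 24, 1996.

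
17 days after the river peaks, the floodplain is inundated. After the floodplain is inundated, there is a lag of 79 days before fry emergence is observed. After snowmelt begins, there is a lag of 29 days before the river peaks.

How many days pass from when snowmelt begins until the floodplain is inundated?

Causal path: snowmelt begins → the river peaks → the floodplain is inundated.
Total delay along the path: 29 + 17 = 46 days.

46 days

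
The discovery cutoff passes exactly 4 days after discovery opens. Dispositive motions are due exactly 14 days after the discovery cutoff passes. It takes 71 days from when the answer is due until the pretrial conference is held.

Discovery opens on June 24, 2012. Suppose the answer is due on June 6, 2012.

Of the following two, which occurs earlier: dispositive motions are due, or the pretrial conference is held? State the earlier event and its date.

Dispositive motions are due — July 12, 2012

Discovery opens: Jun 24, 2012.
The discovery cutoff passes: Jun 24, 2012 + 4 days = Jun 28, 2012.
Dispositive motions are due: Jun 28, 2012 + 14 days = Jul 12, 2012.
The answer is due: Jun 6, 2012.
The pretrial conference is held: Jun 6, 2012 + 71 days = Aug 16, 2012.
Comparing: dispositive motions are due on Jul 12, 2012 vs the pretrial conference is held on Aug 16, 2012. Earlier: dispositive motions are due.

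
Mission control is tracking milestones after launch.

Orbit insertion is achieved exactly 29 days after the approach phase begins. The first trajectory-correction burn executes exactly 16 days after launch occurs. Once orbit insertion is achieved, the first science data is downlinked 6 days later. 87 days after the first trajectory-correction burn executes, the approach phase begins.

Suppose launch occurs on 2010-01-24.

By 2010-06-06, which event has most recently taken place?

Orbit insertion is achieved

Launch occurs: Jan 24, 2010.
The first trajectory-correction burn executes: Jan 24, 2010 + 16 days = Feb 9, 2010.
The approach phase begins: Feb 9, 2010 + 87 days = May 7, 2010.
Orbit insertion is achieved: May 7, 2010 + 29 days = Jun 5, 2010.
The first science data is downlinked: Jun 5, 2010 + 6 days = Jun 11, 2010.
Jun 6, 2010 falls between when orbit insertion is achieved (Jun 5, 2010) and when the first science data is downlinked (Jun 11, 2010).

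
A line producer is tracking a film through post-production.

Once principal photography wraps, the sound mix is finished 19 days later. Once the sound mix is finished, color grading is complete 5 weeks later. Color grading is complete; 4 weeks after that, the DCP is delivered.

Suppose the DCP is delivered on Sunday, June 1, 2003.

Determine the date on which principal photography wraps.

The DCP is delivered: Jun 1, 2003.
Color grading is complete: Jun 1, 2003 − 4 weeks = May 4, 2003.
The sound mix is finished: May 4, 2003 − 5 weeks = Mar 30, 2003.
Principal photography wraps: Mar 30, 2003 − 19 days = Mar 11, 2003.

Tuesday, March 11, 2003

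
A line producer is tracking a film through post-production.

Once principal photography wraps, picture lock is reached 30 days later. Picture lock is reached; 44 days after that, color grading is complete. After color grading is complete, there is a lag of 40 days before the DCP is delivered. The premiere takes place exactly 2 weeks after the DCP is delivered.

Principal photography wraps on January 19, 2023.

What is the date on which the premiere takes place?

Principal photography wraps: Jan 19, 2023.
Picture lock is reached: Jan 19, 2023 + 30 days = Feb 18, 2023.
Color grading is complete: Feb 18, 2023 + 44 days = Apr 3, 2023.
The DCP is delivered: Apr 3, 2023 + 40 days = May 13, 2023.
The premiere takes place: May 13, 2023 + 2 weeks = May 27, 2023.

May 27, 2023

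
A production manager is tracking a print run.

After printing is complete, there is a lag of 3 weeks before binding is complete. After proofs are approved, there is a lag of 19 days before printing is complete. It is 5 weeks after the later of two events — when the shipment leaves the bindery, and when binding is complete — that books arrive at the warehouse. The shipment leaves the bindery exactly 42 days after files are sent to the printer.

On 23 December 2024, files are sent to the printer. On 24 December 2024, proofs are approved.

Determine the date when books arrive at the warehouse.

Files are sent to the printer: Dec 23, 2024.
The shipment leaves the bindery: Dec 23, 2024 + 42 days = Feb 3, 2025.
Proofs are approved: Dec 24, 2024.
Printing is complete: Dec 24, 2024 + 19 days = Jan 12, 2025.
Binding is complete: Jan 12, 2025 + 3 weeks = Feb 2, 2025.
Both prerequisites met — the shipment leaves the bindery (Feb 3, 2025), binding is complete (Feb 2, 2025); the later is Feb 3, 2025.
Books arrive at the warehouse: Feb 3, 2025 + 5 weeks = Mar 10, 2025.

10 March 2025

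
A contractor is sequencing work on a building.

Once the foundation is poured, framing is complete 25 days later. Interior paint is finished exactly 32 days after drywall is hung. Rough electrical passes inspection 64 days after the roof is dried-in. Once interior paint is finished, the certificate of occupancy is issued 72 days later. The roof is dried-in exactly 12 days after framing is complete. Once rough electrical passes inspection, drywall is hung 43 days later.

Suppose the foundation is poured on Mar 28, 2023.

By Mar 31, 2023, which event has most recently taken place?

The foundation is poured: Mar 28, 2023.
Framing is complete: Mar 28, 2023 + 25 days = Apr 22, 2023.
The roof is dried-in: Apr 22, 2023 + 12 days = May 4, 2023.
Rough electrical passes inspection: May 4, 2023 + 64 days = Jul 7, 2023.
Drywall is hung: Jul 7, 2023 + 43 days = Aug 19, 2023.
Interior paint is finished: Aug 19, 2023 + 32 days = Sep 20, 2023.
The certificate of occupancy is issued: Sep 20, 2023 + 72 days = Dec 1, 2023.
Mar 31, 2023 falls between when the foundation is poured (Mar 28, 2023) and when framing is complete (Apr 22, 2023).

The foundation is poured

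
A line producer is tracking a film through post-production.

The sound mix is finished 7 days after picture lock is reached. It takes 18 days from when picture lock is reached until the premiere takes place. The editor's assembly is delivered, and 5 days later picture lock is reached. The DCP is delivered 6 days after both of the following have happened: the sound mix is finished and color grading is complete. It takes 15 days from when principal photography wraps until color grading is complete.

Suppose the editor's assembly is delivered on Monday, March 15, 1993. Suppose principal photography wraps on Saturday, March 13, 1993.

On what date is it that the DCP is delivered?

Saturday, April 3, 1993

The editor's assembly is delivered: Mar 15, 1993.
Picture lock is reached: Mar 15, 1993 + 5 days = Mar 20, 1993.
The sound mix is finished: Mar 20, 1993 + 7 days = Mar 27, 1993.
Principal photography wraps: Mar 13, 1993.
Color grading is complete: Mar 13, 1993 + 15 days = Mar 28, 1993.
Both prerequisites met — the sound mix is finished (Mar 27, 1993), color grading is complete (Mar 28, 1993); the later is Mar 28, 1993.
The DCP is delivered: Mar 28, 1993 + 6 days = Apr 3, 1993.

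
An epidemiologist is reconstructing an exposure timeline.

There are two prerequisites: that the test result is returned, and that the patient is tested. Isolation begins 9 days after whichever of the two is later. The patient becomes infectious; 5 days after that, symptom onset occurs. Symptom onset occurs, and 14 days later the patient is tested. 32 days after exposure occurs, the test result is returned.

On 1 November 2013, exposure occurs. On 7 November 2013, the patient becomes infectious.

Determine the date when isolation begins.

12 December 2013

Exposure occurs: Nov 1, 2013.
The test result is returned: Nov 1, 2013 + 32 days = Dec 3, 2013.
The patient becomes infectious: Nov 7, 2013.
Symptom onset occurs: Nov 7, 2013 + 5 days = Nov 12, 2013.
The patient is tested: Nov 12, 2013 + 14 days = Nov 26, 2013.
Both prerequisites met — the test result is returned (Dec 3, 2013), the patient is tested (Nov 26, 2013); the later is Dec 3, 2013.
Isolation begins: Dec 3, 2013 + 9 days = Dec 12, 2013.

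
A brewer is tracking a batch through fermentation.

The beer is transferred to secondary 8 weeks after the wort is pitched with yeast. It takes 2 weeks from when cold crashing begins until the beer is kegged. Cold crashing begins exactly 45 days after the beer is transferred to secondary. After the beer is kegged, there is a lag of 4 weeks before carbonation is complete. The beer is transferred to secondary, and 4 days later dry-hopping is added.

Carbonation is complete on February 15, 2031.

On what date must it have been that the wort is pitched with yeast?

Carbonation is complete: Feb 15, 2031.
The beer is kegged: Feb 15, 2031 − 4 weeks = Jan 18, 2031.
Cold crashing begins: Jan 18, 2031 − 2 weeks = Jan 4, 2031.
The beer is transferred to secondary: Jan 4, 2031 − 45 days = Nov 20, 2030.
The wort is pitched with yeast: Nov 20, 2030 − 8 weeks = Sep 25, 2030.

September 25, 2030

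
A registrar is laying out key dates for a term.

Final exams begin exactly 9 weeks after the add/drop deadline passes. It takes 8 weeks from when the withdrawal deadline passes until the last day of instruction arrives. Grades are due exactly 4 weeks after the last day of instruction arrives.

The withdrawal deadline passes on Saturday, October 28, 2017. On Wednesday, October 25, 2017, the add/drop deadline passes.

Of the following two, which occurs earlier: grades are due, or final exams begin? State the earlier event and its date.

The withdrawal deadline passes: Oct 28, 2017.
The last day of instruction arrives: Oct 28, 2017 + 8 weeks = Dec 23, 2017.
Grades are due: Dec 23, 2017 + 4 weeks = Jan 20, 2018.
The add/drop deadline passes: Oct 25, 2017.
Final exams begin: Oct 25, 2017 + 9 weeks = Dec 27, 2017.
Comparing: grades are due on Jan 20, 2018 vs final exams begin on Dec 27, 2017. Earlier: final exams begin.

Final exams begin — Wednesday, December 27, 2017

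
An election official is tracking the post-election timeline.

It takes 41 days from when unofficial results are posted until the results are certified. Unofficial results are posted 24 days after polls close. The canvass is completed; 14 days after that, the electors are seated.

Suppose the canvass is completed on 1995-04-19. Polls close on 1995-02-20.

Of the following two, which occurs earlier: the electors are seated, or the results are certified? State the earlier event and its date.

The canvass is completed: Apr 19, 1995.
The electors are seated: Apr 19, 1995 + 14 days = May 3, 1995.
Polls close: Feb 20, 1995.
Unofficial results are posted: Feb 20, 1995 + 24 days = Mar 16, 1995.
The results are certified: Mar 16, 1995 + 41 days = Apr 26, 1995.
Comparing: the electors are seated on May 3, 1995 vs the results are certified on Apr 26, 1995. Earlier: the results are certified.

The results are certified — 1995-04-26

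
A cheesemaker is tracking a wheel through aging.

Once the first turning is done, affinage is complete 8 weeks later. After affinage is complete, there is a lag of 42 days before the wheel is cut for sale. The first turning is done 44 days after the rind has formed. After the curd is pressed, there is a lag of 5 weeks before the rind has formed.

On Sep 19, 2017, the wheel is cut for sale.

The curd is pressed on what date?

Mar 26, 2017

The wheel is cut for sale: Sep 19, 2017.
Affinage is complete: Sep 19, 2017 − 42 days = Aug 8, 2017.
The first turning is done: Aug 8, 2017 − 8 weeks = Jun 13, 2017.
The rind has formed: Jun 13, 2017 − 44 days = Apr 30, 2017.
The curd is pressed: Apr 30, 2017 − 5 weeks = Mar 26, 2017.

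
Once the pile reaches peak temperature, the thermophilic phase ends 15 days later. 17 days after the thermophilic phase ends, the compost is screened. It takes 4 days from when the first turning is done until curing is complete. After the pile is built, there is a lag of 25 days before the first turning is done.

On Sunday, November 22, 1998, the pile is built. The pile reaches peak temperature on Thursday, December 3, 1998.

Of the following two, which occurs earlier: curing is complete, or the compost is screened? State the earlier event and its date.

The pile is built: Nov 22, 1998.
The first turning is done: Nov 22, 1998 + 25 days = Dec 17, 1998.
Curing is complete: Dec 17, 1998 + 4 days = Dec 21, 1998.
The pile reaches peak temperature: Dec 3, 1998.
The thermophilic phase ends: Dec 3, 1998 + 15 days = Dec 18, 1998.
The compost is screened: Dec 18, 1998 + 17 days = Jan 4, 1999.
Comparing: curing is complete on Dec 21, 1998 vs the compost is screened on Jan 4, 1999. Earlier: curing is complete.

Curing is complete — Monday, December 21, 1998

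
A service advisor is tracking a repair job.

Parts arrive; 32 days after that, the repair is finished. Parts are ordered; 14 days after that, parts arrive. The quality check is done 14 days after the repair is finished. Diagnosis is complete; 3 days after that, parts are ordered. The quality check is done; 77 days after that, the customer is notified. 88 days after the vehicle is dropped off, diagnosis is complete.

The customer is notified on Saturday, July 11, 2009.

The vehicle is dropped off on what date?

Tuesday, November 25, 2008

The customer is notified: Jul 11, 2009.
The quality check is done: Jul 11, 2009 − 77 days = Apr 25, 2009.
The repair is finished: Apr 25, 2009 − 14 days = Apr 11, 2009.
Parts arrive: Apr 11, 2009 − 32 days = Mar 10, 2009.
Parts are ordered: Mar 10, 2009 − 14 days = Feb 24, 2009.
Diagnosis is complete: Feb 24, 2009 − 3 days = Feb 21, 2009.
The vehicle is dropped off: Feb 21, 2009 − 88 days = Nov 25, 2008.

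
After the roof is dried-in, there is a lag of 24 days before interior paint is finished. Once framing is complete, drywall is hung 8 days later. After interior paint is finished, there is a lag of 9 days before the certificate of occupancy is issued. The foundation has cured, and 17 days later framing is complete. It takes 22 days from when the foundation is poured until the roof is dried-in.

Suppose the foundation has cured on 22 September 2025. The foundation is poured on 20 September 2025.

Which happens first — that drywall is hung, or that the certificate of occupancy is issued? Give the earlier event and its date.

Drywall is hung — 17 October 2025

The foundation has cured: Sep 22, 2025.
Framing is complete: Sep 22, 2025 + 17 days = Oct 9, 2025.
Drywall is hung: Oct 9, 2025 + 8 days = Oct 17, 2025.
The foundation is poured: Sep 20, 2025.
The roof is dried-in: Sep 20, 2025 + 22 days = Oct 12, 2025.
Interior paint is finished: Oct 12, 2025 + 24 days = Nov 5, 2025.
The certificate of occupancy is issued: Nov 5, 2025 + 9 days = Nov 14, 2025.
Comparing: drywall is hung on Oct 17, 2025 vs the certificate of occupancy is issued on Nov 14, 2025. Earlier: drywall is hung.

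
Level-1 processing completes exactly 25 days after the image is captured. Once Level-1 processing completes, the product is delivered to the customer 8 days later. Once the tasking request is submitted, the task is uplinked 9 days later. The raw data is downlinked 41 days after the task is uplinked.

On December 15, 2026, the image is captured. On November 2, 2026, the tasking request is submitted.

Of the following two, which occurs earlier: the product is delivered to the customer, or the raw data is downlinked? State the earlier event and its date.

The image is captured: Dec 15, 2026.
Level-1 processing completes: Dec 15, 2026 + 25 days = Jan 9, 2027.
The product is delivered to the customer: Jan 9, 2027 + 8 days = Jan 17, 2027.
The tasking request is submitted: Nov 2, 2026.
The task is uplinked: Nov 2, 2026 + 9 days = Nov 11, 2026.
The raw data is downlinked: Nov 11, 2026 + 41 days = Dec 22, 2026.
Comparing: the product is delivered to the customer on Jan 17, 2027 vs the raw data is downlinked on Dec 22, 2026. Earlier: the raw data is downlinked.

The raw data is downlinked — December 22, 2026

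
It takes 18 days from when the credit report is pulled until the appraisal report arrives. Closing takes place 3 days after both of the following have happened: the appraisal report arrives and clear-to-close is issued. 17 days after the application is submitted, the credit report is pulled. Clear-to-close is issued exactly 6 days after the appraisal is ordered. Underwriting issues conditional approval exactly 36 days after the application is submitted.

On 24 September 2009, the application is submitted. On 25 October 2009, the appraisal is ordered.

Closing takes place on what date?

The application is submitted: Sep 24, 2009.
The credit report is pulled: Sep 24, 2009 + 17 days = Oct 11, 2009.
The appraisal report arrives: Oct 11, 2009 + 18 days = Oct 29, 2009.
The appraisal is ordered: Oct 25, 2009.
Clear-to-close is issued: Oct 25, 2009 + 6 days = Oct 31, 2009.
Both prerequisites met — the appraisal report arrives (Oct 29, 2009), clear-to-close is issued (Oct 31, 2009); the later is Oct 31, 2009.
Closing takes place: Oct 31, 2009 + 3 days = Nov 3, 2009.

3 November 2009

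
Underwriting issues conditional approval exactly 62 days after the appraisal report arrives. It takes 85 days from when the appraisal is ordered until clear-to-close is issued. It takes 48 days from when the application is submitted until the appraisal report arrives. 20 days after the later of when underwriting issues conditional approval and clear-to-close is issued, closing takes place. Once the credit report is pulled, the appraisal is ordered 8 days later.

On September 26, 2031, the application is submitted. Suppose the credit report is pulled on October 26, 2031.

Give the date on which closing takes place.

The application is submitted: Sep 26, 2031.
The appraisal report arrives: Sep 26, 2031 + 48 days = Nov 13, 2031.
Underwriting issues conditional approval: Nov 13, 2031 + 62 days = Jan 14, 2032.
The credit report is pulled: Oct 26, 2031.
The appraisal is ordered: Oct 26, 2031 + 8 days = Nov 3, 2031.
Clear-to-close is issued: Nov 3, 2031 + 85 days = Jan 27, 2032.
Both prerequisites met — underwriting issues conditional approval (Jan 14, 2032), clear-to-close is issued (Jan 27, 2032); the later is Jan 27, 2032.
Closing takes place: Jan 27, 2032 + 20 days = Feb 16, 2032.

February 16, 2032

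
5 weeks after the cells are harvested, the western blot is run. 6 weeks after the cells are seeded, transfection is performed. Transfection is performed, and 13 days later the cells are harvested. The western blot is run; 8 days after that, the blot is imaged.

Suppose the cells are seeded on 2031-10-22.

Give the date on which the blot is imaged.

The cells are seeded: Oct 22, 2031.
Transfection is performed: Oct 22, 2031 + 6 weeks = Dec 3, 2031.
The cells are harvested: Dec 3, 2031 + 13 days = Dec 16, 2031.
The western blot is run: Dec 16, 2031 + 5 weeks = Jan 20, 2032.
The blot is imaged: Jan 20, 2032 + 8 days = Jan 28, 2032.

2032-01-28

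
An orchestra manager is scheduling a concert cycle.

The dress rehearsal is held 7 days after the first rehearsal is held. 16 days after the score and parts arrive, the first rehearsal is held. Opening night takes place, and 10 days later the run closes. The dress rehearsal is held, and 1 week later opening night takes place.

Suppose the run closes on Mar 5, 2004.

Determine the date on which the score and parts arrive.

Jan 25, 2004

The run closes: Mar 5, 2004.
Opening night takes place: Mar 5, 2004 − 10 days = Feb 24, 2004.
The dress rehearsal is held: Feb 24, 2004 − 1 week = Feb 17, 2004.
The first rehearsal is held: Feb 17, 2004 − 7 days = Feb 10, 2004.
The score and parts arrive: Feb 10, 2004 − 16 days = Jan 25, 2004.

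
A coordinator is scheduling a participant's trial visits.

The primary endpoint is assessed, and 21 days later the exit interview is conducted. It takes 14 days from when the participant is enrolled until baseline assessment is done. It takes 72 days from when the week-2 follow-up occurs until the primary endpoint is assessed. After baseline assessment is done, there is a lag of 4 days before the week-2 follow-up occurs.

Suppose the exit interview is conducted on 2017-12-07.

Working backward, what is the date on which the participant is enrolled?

The exit interview is conducted: Dec 7, 2017.
The primary endpoint is assessed: Dec 7, 2017 − 21 days = Nov 16, 2017.
The week-2 follow-up occurs: Nov 16, 2017 − 72 days = Sep 5, 2017.
Baseline assessment is done: Sep 5, 2017 − 4 days = Sep 1, 2017.
The participant is enrolled: Sep 1, 2017 − 14 days = Aug 18, 2017.

2017-08-18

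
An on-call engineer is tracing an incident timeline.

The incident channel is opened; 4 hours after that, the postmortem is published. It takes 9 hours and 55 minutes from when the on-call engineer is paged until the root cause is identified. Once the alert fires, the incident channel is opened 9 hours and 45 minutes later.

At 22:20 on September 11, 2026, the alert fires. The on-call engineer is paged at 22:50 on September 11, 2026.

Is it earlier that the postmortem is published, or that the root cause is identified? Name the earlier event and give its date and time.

The alert fires: 22:20 Sep 11, 2026.
The incident channel is opened: 22:20 Sep 11, 2026 + 9h45m = 08:05 Sep 12, 2026.
The postmortem is published: 08:05 Sep 12, 2026 + 4h = 12:05 Sep 12, 2026.
The on-call engineer is paged: 22:50 Sep 11, 2026.
The root cause is identified: 22:50 Sep 11, 2026 + 9h55m = 08:45 Sep 12, 2026.
Comparing: the postmortem is published at 12:05 Sep 12, 2026 vs the root cause is identified at 08:45 Sep 12, 2026. Earlier: the root cause is identified.

The root cause is identified — 08:45 on September 12, 2026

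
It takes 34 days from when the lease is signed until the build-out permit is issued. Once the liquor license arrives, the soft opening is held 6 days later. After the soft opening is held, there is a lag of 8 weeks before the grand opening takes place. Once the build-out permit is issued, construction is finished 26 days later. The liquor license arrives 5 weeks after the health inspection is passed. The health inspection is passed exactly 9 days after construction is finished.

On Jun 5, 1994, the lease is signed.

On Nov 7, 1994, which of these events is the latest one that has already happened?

The lease is signed: Jun 5, 1994.
The build-out permit is issued: Jun 5, 1994 + 34 days = Jul 9, 1994.
Construction is finished: Jul 9, 1994 + 26 days = Aug 4, 1994.
The health inspection is passed: Aug 4, 1994 + 9 days = Aug 13, 1994.
The liquor license arrives: Aug 13, 1994 + 5 weeks = Sep 17, 1994.
The soft opening is held: Sep 17, 1994 + 6 days = Sep 23, 1994.
The grand opening takes place: Sep 23, 1994 + 8 weeks = Nov 18, 1994.
Nov 7, 1994 falls between when the soft opening is held (Sep 23, 1994) and when the grand opening takes place (Nov 18, 1994).

The soft opening is held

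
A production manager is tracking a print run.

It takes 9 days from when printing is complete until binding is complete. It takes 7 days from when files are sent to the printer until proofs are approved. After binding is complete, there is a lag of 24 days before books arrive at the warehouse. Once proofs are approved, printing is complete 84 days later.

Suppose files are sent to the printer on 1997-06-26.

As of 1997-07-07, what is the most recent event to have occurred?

Proofs are approved

Files are sent to the printer: Jun 26, 1997.
Proofs are approved: Jun 26, 1997 + 7 days = Jul 3, 1997.
Printing is complete: Jul 3, 1997 + 84 days = Sep 25, 1997.
Binding is complete: Sep 25, 1997 + 9 days = Oct 4, 1997.
Books arrive at the warehouse: Oct 4, 1997 + 24 days = Oct 28, 1997.
Jul 7, 1997 falls between when proofs are approved (Jul 3, 1997) and when printing is complete (Sep 25, 1997).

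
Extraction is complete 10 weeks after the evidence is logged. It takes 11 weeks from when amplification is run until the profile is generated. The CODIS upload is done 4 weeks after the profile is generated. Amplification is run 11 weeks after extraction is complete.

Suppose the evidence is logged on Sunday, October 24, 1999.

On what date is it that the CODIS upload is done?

The evidence is logged: Oct 24, 1999.
Extraction is complete: Oct 24, 1999 + 10 weeks = Jan 2, 2000.
Amplification is run: Jan 2, 2000 + 11 weeks = Mar 19, 2000.
The profile is generated: Mar 19, 2000 + 11 weeks = Jun 4, 2000.
The CODIS upload is done: Jun 4, 2000 + 4 weeks = Jul 2, 2000.

Sunday, July 2, 2000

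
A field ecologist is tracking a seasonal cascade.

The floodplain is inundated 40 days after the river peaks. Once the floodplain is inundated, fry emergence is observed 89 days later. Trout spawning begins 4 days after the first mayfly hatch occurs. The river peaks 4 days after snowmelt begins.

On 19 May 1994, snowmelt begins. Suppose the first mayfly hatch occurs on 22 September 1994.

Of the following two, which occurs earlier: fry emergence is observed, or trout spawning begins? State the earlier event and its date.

Snowmelt begins: May 19, 1994.
The river peaks: May 19, 1994 + 4 days = May 23, 1994.
The floodplain is inundated: May 23, 1994 + 40 days = Jul 2, 1994.
Fry emergence is observed: Jul 2, 1994 + 89 days = Sep 29, 1994.
The first mayfly hatch occurs: Sep 22, 1994.
Trout spawning begins: Sep 22, 1994 + 4 days = Sep 26, 1994.
Comparing: fry emergence is observed on Sep 29, 1994 vs trout spawning begins on Sep 26, 1994. Earlier: trout spawning begins.

Trout spawning begins — 26 September 1994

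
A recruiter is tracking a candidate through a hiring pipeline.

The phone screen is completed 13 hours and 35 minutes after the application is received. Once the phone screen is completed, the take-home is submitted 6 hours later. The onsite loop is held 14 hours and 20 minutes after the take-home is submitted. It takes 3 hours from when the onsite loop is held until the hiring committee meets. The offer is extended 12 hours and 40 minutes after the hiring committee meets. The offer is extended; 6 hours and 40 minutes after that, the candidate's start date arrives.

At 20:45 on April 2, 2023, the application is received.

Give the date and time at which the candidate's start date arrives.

The application is received: 20:45 Apr 2, 2023.
The phone screen is completed: 20:45 Apr 2, 2023 + 13h35m = 10:20 Apr 3, 2023.
The take-home is submitted: 10:20 Apr 3, 2023 + 6h = 16:20 Apr 3, 2023.
The onsite loop is held: 16:20 Apr 3, 2023 + 14h20m = 06:40 Apr 4, 2023.
The hiring committee meets: 06:40 Apr 4, 2023 + 3h = 09:40 Apr 4, 2023.
The offer is extended: 09:40 Apr 4, 2023 + 12h40m = 22:20 Apr 4, 2023.
The candidate's start date arrives: 22:20 Apr 4, 2023 + 6h40m = 05:00 Apr 5, 2023.

05:00 on April 5, 2023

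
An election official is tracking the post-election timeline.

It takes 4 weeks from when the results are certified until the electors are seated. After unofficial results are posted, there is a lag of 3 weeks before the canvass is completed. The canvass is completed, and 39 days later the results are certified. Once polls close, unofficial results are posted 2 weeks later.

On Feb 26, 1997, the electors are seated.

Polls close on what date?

Nov 16, 1996

The electors are seated: Feb 26, 1997.
The results are certified: Feb 26, 1997 − 4 weeks = Jan 29, 1997.
The canvass is completed: Jan 29, 1997 − 39 days = Dec 21, 1996.
Unofficial results are posted: Dec 21, 1996 − 3 weeks = Nov 30, 1996.
Polls close: Nov 30, 1996 − 2 weeks = Nov 16, 1996.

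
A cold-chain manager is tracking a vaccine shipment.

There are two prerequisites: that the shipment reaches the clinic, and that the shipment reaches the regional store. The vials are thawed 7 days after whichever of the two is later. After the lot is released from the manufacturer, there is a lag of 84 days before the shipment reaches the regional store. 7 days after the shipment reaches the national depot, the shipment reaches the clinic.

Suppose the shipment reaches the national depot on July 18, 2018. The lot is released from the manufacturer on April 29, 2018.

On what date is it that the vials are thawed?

August 1, 2018

The shipment reaches the national depot: Jul 18, 2018.
The shipment reaches the clinic: Jul 18, 2018 + 7 days = Jul 25, 2018.
The lot is released from the manufacturer: Apr 29, 2018.
The shipment reaches the regional store: Apr 29, 2018 + 84 days = Jul 22, 2018.
Both prerequisites met — the shipment reaches the clinic (Jul 25, 2018), the shipment reaches the regional store (Jul 22, 2018); the later is Jul 25, 2018.
The vials are thawed: Jul 25, 2018 + 7 days = Aug 1, 2018.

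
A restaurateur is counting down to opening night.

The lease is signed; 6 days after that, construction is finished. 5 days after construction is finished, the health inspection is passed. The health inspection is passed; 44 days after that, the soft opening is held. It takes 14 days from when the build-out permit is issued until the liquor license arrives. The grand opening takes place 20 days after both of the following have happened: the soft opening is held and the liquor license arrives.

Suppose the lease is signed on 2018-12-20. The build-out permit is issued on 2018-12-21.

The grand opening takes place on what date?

2019-03-05

The lease is signed: Dec 20, 2018.
Construction is finished: Dec 20, 2018 + 6 days = Dec 26, 2018.
The health inspection is passed: Dec 26, 2018 + 5 days = Dec 31, 2018.
The soft opening is held: Dec 31, 2018 + 44 days = Feb 13, 2019.
The build-out permit is issued: Dec 21, 2018.
The liquor license arrives: Dec 21, 2018 + 14 days = Jan 4, 2019.
Both prerequisites met — the soft opening is held (Feb 13, 2019), the liquor license arrives (Jan 4, 2019); the later is Feb 13, 2019.
The grand opening takes place: Feb 13, 2019 + 20 days = Mar 5, 2019.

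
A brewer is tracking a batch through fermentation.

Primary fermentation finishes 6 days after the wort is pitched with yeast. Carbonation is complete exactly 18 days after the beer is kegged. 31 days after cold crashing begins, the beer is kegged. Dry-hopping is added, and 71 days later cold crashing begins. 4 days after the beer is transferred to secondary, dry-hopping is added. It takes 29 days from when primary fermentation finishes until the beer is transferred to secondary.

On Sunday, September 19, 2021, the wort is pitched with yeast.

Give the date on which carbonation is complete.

The wort is pitched with yeast: Sep 19, 2021.
Primary fermentation finishes: Sep 19, 2021 + 6 days = Sep 25, 2021.
The beer is transferred to secondary: Sep 25, 2021 + 29 days = Oct 24, 2021.
Dry-hopping is added: Oct 24, 2021 + 4 days = Oct 28, 2021.
Cold crashing begins: Oct 28, 2021 + 71 days = Jan 7, 2022.
The beer is kegged: Jan 7, 2022 + 31 days = Feb 7, 2022.
Carbonation is complete: Feb 7, 2022 + 18 days = Feb 25, 2022.

Friday, February 25, 2022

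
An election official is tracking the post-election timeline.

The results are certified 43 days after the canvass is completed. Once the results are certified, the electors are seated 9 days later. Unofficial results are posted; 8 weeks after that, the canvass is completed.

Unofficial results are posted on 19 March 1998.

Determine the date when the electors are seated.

5 July 1998

Unofficial results are posted: Mar 19, 1998.
The canvass is completed: Mar 19, 1998 + 8 weeks = May 14, 1998.
The results are certified: May 14, 1998 + 43 days = Jun 26, 1998.
The electors are seated: Jun 26, 1998 + 9 days = Jul 5, 1998.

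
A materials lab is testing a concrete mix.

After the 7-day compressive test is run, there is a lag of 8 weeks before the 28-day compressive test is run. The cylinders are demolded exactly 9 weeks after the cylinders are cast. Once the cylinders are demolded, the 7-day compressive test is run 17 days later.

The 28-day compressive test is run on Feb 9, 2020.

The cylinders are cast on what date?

Sep 26, 2019

The 28-day compressive test is run: Feb 9, 2020.
The 7-day compressive test is run: Feb 9, 2020 − 8 weeks = Dec 15, 2019.
The cylinders are demolded: Dec 15, 2019 − 17 days = Nov 28, 2019.
The cylinders are cast: Nov 28, 2019 − 9 weeks = Sep 26, 2019.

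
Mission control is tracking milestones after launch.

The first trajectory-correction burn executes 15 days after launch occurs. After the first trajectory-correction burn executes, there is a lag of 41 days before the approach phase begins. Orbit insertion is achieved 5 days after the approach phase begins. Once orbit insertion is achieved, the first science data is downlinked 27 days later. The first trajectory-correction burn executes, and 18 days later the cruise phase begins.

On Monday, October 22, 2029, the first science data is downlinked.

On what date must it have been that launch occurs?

The first science data is downlinked: Oct 22, 2029.
Orbit insertion is achieved: Oct 22, 2029 − 27 days = Sep 25, 2029.
The approach phase begins: Sep 25, 2029 − 5 days = Sep 20, 2029.
The first trajectory-correction burn executes: Sep 20, 2029 − 41 days = Aug 10, 2029.
Launch occurs: Aug 10, 2029 − 15 days = Jul 26, 2029.

Thursday, July 26, 2029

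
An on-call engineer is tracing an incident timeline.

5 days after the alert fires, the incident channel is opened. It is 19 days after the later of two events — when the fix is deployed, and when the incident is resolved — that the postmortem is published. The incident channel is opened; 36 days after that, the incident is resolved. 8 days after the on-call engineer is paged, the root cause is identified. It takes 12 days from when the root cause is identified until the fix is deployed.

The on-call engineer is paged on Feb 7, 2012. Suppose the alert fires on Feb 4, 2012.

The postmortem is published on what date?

The on-call engineer is paged: Feb 7, 2012.
The root cause is identified: Feb 7, 2012 + 8 days = Feb 15, 2012.
The fix is deployed: Feb 15, 2012 + 12 days = Feb 27, 2012.
The alert fires: Feb 4, 2012.
The incident channel is opened: Feb 4, 2012 + 5 days = Feb 9, 2012.
The incident is resolved: Feb 9, 2012 + 36 days = Mar 16, 2012.
Both prerequisites met — the fix is deployed (Feb 27, 2012), the incident is resolved (Mar 16, 2012); the later is Mar 16, 2012.
The postmortem is published: Mar 16, 2012 + 19 days = Apr 4, 2012.

Apr 4, 2012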